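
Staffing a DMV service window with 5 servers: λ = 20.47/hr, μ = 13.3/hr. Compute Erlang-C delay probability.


a = λ/μ = 1.5391; ρ = a/5 = 0.3078
P₀ = 0.214182 (from M/M/c formula)
C(c,a) = [a^c/(c!(1−ρ))]·P₀ = [8.63637/(120·0.6922)]·0.214182
= 0.10398·0.214182 = 0.022270

Final: 0.022270


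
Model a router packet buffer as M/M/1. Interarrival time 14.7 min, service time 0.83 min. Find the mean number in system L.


λ = 60/14.7 = 4.0816 /hr
μ = 60/0.83 = 72.2892 /hr
ρ = λ/μ = 4.0816/72.2892 = 0.05646
L = ρ/(1−ρ) = 0.05646/0.9435 = 0.05984

Final: 0.05984


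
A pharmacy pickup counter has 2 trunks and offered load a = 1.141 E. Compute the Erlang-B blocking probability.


B(c,a) = (a^c/c!) / Σ_{k=0}^{c} a^k/k!
a^2/2! = 0.650941
Σ terms (k=0..2): 1.00000 + 1.14100 + 0.65094 = 2.791940
B = 0.650941/2.791940 = 0.233150

Final: 0.233150


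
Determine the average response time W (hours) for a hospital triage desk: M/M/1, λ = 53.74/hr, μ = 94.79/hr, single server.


W = 1/(μ−λ) = 1/(94.79 − 53.74) = 1/41.05 = 0.02436 hr

Final: 0.02436 hr


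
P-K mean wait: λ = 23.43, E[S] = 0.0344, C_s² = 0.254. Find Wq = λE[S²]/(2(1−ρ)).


ρ = λ·E[S] = 23.43·0.0344 = 0.8060
E[S²] = E[S]²(1+C_s²) = 0.0344²·(1+0.254) = 0.001484
Wq = λ·E[S²]/(2(1−ρ)) = 23.43·0.001484/(2·0.1940) = 0.08961 hr

Final: 0.08961 hr


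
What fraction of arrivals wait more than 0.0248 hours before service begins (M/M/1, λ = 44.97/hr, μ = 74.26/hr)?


ρ = 44.97/74.26 = 0.6056
P(Wq > t) = ρ·e^{−(μ−λ)t} = 0.6056·e^{−0.7264}
= 0.6056·0.483651 = 0.292887

Final: 0.292887


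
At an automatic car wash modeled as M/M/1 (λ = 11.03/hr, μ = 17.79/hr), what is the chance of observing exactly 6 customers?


ρ = 11.03/17.79 = 0.6200
P_n = (1−ρ)·ρ^n = (1 − 0.6200)·0.6200^6 = 0.3800·0.056806 = 0.021586

Final: 0.021586


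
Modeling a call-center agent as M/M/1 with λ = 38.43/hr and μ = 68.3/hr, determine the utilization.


ρ = λ/μ = 38.43/68.3 = 0.5627

Final: 0.5627


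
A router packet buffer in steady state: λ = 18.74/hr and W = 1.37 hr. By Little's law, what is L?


L = λW = 18.74·1.37 = 25.6738

Final: 25.6738


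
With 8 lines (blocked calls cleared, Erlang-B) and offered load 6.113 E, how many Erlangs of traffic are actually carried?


B(8,6.113) = 0.128175 (Erlang-B)
Carried load = a(1 − B) = 6.113·(1 − 0.128175) = 6.113·0.871825 = 5.3295 E

Final: 5.3295 Erlangs


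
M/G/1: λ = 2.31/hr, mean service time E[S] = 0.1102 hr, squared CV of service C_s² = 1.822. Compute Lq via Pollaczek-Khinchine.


ρ = λ·E[S] = 2.31·0.1102 = 0.2546
Lq = ρ²(1+C_s²)/(2(1−ρ)) = 0.06480·(1+1.822)/(2·0.7454)
= 0.06480·2.8220/1.4909 = 0.12266

Final: 0.12266


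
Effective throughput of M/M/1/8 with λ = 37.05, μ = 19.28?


ρ = 1.9217; P_K = (1−ρ)ρ^8/(1−ρ^9) = 0.480968
λ_eff = λ(1 − P_K) = 37.05·(1 − 0.480968) = 37.05·0.519032 = 19.2301 /hr

Final: 19.2301 /hr


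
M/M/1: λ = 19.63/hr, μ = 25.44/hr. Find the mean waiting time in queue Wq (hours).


ρ = 19.63/25.44 = 0.7716
Wq = ρ/(μ−λ) = 0.7716/(25.44 − 19.63) = 0.7716/5.81 = 0.1328 hr

Final: 0.1328 hr


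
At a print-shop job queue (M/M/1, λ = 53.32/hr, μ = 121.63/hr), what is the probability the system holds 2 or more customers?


ρ = 53.32/121.63 = 0.4384
P(N ≥ n) = ρ^n = 0.4384^2 = 0.192176

Final: 0.192176


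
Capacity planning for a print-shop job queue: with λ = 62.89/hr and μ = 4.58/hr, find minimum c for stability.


Stability requires cμ > λ ⇔ c > λ/μ.
λ/μ = 62.89/4.58 = 13.7314
Minimum integer c = ⌊13.7314⌋ + 1 = 14
Check: 14·4.58 = 64.12 > 62.89, while 13·4.58 = 59.54 ≤ 62.89

Final: 14 servers


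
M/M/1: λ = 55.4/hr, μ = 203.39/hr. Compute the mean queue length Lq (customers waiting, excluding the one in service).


ρ = 55.4/203.39 = 0.2724
Lq = ρ²/(1−ρ) = 0.07419/0.7276 = 0.1020

Final: 0.1020


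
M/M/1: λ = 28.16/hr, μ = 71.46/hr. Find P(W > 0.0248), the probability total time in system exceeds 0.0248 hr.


W ~ Exponential(μ−λ) for M/M/1.
μ − λ = 71.46 − 28.16 = 43.3000
P(W > t) = e^{−(μ−λ)t} = e^{−1.0738} = 0.341694

Final: 0.341694


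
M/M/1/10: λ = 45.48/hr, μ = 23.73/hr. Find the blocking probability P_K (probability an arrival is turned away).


ρ = λ/μ = 45.48/23.73 = 1.9166
P_K = (1−ρ)ρ^K/(1−ρ^(K+1)) = (-0.9166·668.693617)/(1 − 1281.592319)
= -612.898701/-1280.592319 = 0.478606

Final: 0.478606


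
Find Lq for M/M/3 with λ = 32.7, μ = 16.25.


a = λ/μ = 2.0123; ρ = a/3 = 0.6708
P₀ = 0.109146
Lq = P₀·a^c·ρ / (c!·(1−ρ)²) = 0.109146·8.14860·0.6708/(6·0.10839)
= 0.91730

Final: 0.91730


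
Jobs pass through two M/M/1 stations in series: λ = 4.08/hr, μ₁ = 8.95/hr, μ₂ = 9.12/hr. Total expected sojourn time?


Each node sees arrival rate λ = 4.08/hr (tandem ⇒ throughput preserved).
W₁ = 1/(μ₁−λ) = 1/(8.95−4.08) = 0.20534 hr
W₂ = 1/(μ₂−λ) = 1/(9.12−4.08) = 0.19841 hr
W_total = W₁ + W₂ = 0.20534 + 0.19841 = 0.40375 hr

Final: 0.40375 hr


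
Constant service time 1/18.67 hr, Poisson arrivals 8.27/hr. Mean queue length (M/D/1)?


ρ = 8.27/18.67 = 0.4430
M/D/1: Lq = ρ²/(2(1−ρ)) = 0.1962/(2·0.5570) = 0.17612

Final: 0.17612


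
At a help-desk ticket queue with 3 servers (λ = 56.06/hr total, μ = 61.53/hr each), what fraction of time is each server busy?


ρ = λ/(cμ) = 56.06/(3·61.53) = 56.06/184.59 = 0.3037

Final: 0.3037


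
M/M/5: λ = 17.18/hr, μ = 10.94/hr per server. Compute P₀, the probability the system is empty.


a = λ/μ = 17.18/10.94 = 1.5704; ρ = a/c = 0.3141
Σ_{k=0}^{4} a^k/k! (terms k=0..4) = 1.00000 + 1.57038 + 1.23305 + 0.64546 + 0.25340 = 4.70230
Tail: a^5/(5!(1−ρ)) = 9.55057/(120·0.6859) = 0.11603
P₀ = 1/(4.70230 + 0.11603) = 1/4.81833 = 0.207541

Final: 0.207541


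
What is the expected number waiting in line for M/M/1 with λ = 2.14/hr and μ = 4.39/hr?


ρ = 2.14/4.39 = 0.4875
Lq = ρ²/(1−ρ) = 0.2376/0.5125 = 0.4636

Final: 0.4636


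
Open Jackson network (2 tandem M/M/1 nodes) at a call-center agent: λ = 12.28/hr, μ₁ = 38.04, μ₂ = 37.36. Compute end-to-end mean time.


Each node sees arrival rate λ = 12.28/hr (tandem ⇒ throughput preserved).
W₁ = 1/(μ₁−λ) = 1/(38.04−12.28) = 0.03882 hr
W₂ = 1/(μ₂−λ) = 1/(37.36−12.28) = 0.03987 hr
W_total = W₁ + W₂ = 0.03882 + 0.03987 = 0.07869 hr

Final: 0.07869 hr


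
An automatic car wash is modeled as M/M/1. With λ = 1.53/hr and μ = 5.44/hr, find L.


ρ = λ/μ = 1.53/5.44 = 0.2812
L = ρ/(1−ρ) = 0.2812/(1 − 0.2812) = 0.2812/0.7188 = 0.3913

Final: 0.3913


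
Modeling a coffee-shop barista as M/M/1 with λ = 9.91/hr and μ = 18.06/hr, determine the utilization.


ρ = λ/μ = 9.91/18.06 = 0.5487

Final: 0.5487


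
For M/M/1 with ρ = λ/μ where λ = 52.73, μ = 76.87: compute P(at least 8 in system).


ρ = 52.73/76.87 = 0.6860
P(N ≥ n) = ρ^n = 0.6860^8 = 0.049024

Final: 0.049024


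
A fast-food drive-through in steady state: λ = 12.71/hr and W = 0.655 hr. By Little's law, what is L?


L = λW = 12.71·0.655 = 8.3251

Final: 8.3251


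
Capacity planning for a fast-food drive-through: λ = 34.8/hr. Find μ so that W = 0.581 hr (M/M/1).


W = 1/(μ−λ) ⇒ μ − λ = 1/W = 1/0.581 = 1.7212
μ = λ + 1/W = 34.8 + 1.7212 = 36.5212 per hr

Final: 36.5212 /hr


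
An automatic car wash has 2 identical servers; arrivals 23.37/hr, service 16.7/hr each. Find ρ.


ρ = λ/(cμ) = 23.37/(2·16.7) = 23.37/33.40 = 0.6997

Final: 0.6997


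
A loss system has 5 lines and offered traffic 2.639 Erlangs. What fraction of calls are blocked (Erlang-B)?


B(c,a) = (a^c/c!) / Σ_{k=0}^{c} a^k/k!
a^5/5! = 1.066635
Σ terms (k=0..5): 1.00000 + 2.63900 + 3.48216 + 3.06314 + 2.02091 + 1.06663 = 13.271843
B = 1.066635/13.271843 = 0.080368

Final: 0.080368


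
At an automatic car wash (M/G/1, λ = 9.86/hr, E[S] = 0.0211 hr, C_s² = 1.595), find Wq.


ρ = λ·E[S] = 9.86·0.0211 = 0.2080
E[S²] = E[S]²(1+C_s²) = 0.0211²·(1+1.595) = 0.001155
Wq = λ·E[S²]/(2(1−ρ)) = 9.86·0.001155/(2·0.7920) = 0.007192 hr

Final: 0.007192 hr


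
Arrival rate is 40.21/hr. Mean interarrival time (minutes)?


Mean interarrival time = 1/λ = 1/40.21 hour = 0.02487 hour
In minutes: 0.02487 × 60 = 1.4922 min

Final: 1.4922 min


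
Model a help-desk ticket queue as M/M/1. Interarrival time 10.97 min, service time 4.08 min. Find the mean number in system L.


λ = 60/10.97 = 5.4695 /hr
μ = 60/4.08 = 14.7059 /hr
ρ = λ/μ = 5.4695/14.7059 = 0.3719
L = ρ/(1−ρ) = 0.3719/0.6281 = 0.5922

Final: 0.5922


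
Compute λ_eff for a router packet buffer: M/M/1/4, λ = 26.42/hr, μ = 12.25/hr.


ρ = 2.1567; P_K = (1−ρ)ρ^4/(1−ρ^5) = 0.548081
λ_eff = λ(1 − P_K) = 26.42·(1 − 0.548081) = 26.42·0.451919 = 11.9397 /hr

Final: 11.9397 /hr


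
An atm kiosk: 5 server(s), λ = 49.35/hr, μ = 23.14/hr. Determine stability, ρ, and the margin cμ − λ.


Total capacity cμ = 5·23.14 = 115.70/hr
ρ = λ/(cμ) = 49.35/115.70 = 0.4265
Stable ⇔ ρ < 1: YES
Spare capacity = cμ − λ = 115.70 − 49.35 = 66.35/hr

Final: ρ = 0.4265; stable; margin = 66.35/hr


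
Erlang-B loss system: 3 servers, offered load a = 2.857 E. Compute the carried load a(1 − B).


B(3,2.857) = 0.328686 (Erlang-B)
Carried load = a(1 − B) = 2.857·(1 − 0.328686) = 2.857·0.671314 = 1.9179 E

Final: 1.9179 Erlangs


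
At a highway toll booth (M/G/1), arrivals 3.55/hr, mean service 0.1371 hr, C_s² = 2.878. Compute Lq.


ρ = λ·E[S] = 3.55·0.1371 = 0.4867
Lq = ρ²(1+C_s²)/(2(1−ρ)) = 0.2369·(1+2.878)/(2·0.5133)
= 0.2369·3.8780/1.0266 = 0.89483

Final: 0.89483


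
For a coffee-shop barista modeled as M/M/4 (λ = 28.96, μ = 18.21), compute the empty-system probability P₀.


a = λ/μ = 28.96/18.21 = 1.5903; ρ = a/c = 0.3976
Σ_{k=0}^{3} a^k/k! (terms k=0..3) = 1.00000 + 1.59033 + 1.26458 + 0.67037 = 4.52529
Tail: a^4/(4!(1−ρ)) = 6.39668/(24·0.6024) = 0.44243
P₀ = 1/(4.52529 + 0.44243) = 1/4.96772 = 0.201300

Final: 0.201300


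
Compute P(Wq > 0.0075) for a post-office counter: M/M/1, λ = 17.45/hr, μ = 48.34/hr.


ρ = 17.45/48.34 = 0.3610
P(Wq > t) = ρ·e^{−(μ−λ)t} = 0.3610·e^{−0.2317}
= 0.3610·0.793204 = 0.286334

Final: 0.286334


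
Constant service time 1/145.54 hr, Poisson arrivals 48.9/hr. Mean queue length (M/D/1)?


ρ = 48.9/145.54 = 0.3360
M/D/1: Lq = ρ²/(2(1−ρ)) = 0.1129/(2·0.6640) = 0.08501

Final: 0.08501


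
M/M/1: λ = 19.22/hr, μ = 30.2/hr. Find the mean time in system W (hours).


W = 1/(μ−λ) = 1/(30.2 − 19.22) = 1/10.98 = 0.09107 hr

Final: 0.09107 hr


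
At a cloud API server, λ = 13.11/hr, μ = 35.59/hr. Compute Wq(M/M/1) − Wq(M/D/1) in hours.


ρ = 13.11/35.59 = 0.3684
Wq(M/M/1) = ρ/(μ−λ) = 0.3684/22.48 = 0.01639 hr
Wq(M/D/1) = ρ/(2(μ−λ)) = 0.008193 hr
Savings = 0.01639 − 0.008193 = 0.008193 hr

Final: 0.008193 hr


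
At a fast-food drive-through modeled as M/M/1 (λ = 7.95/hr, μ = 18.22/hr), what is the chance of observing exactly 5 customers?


ρ = 7.95/18.22 = 0.4363
P_n = (1−ρ)·ρ^n = (1 − 0.4363)·0.4363^5 = 0.5637·0.015816 = 0.008915

Final: 0.008915


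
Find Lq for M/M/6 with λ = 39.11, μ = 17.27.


a = λ/μ = 2.2646; ρ = a/6 = 0.3774
P₀ = 0.103544
Lq = P₀·a^c·ρ / (c!·(1−ρ)²) = 0.103544·134.88786·0.3774/(720·0.38758)
= 0.01889

Final: 0.01889


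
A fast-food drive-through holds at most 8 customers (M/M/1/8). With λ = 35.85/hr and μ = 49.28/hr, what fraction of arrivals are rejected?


ρ = λ/μ = 35.85/49.28 = 0.7275
P_K = (1−ρ)ρ^K/(1−ρ^(K+1)) = (0.2725·0.078442)/(1 − 0.057065)
= 0.021377/0.942935 = 0.022671

Final: 0.022671


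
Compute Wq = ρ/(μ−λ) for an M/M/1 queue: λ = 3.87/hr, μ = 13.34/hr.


ρ = 3.87/13.34 = 0.2901
Wq = ρ/(μ−λ) = 0.2901/(13.34 − 3.87) = 0.2901/9.47 = 0.03063 hr

Final: 0.03063 hr


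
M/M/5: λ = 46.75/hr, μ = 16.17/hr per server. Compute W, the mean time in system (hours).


a = 2.8912; ρ = 0.5782; P₀ = 0.052630
Lq = P₀·a^c·ρ/(c!(1−ρ)²) = 0.28798
Wq = Lq/λ = 0.28798/46.75 = 0.006160 hr
W = Wq + 1/μ = 0.006160 + 0.06184 = 0.06800 hr

Final: 0.06800 hr


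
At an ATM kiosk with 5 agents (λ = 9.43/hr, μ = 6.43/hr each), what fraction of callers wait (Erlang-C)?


a = λ/μ = 1.4666; ρ = a/5 = 0.2933
P₀ = 0.230392 (from M/M/c formula)
C(c,a) = [a^c/(c!(1−ρ))]·P₀ = [6.78428/(120·0.7067)]·0.230392
= 0.08000·0.230392 = 0.018432

Final: 0.018432


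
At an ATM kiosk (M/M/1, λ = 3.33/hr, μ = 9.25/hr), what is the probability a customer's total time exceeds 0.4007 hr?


W ~ Exponential(μ−λ) for M/M/1.
μ − λ = 9.25 − 3.33 = 5.9200
P(W > t) = e^{−(μ−λ)t} = e^{−2.3721} = 0.093281

Final: 0.093281


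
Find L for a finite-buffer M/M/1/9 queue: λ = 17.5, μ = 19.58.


ρ = 17.5/19.58 = 0.8938
L = ρ[1 − (K+1)ρ^K + Kρ^(K+1)] / [(1−ρ)(1−ρ^(K+1))]
Numerator: 0.8938·(1 − 10·0.363939 + 9·0.325277) = 0.257502
Denominator: (0.1062)·(0.674723) = 0.071676
L = 0.257502/0.071676 = 3.5926

Final: 3.5926


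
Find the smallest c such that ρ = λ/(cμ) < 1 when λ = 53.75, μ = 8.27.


Stability requires cμ > λ ⇔ c > λ/μ.
λ/μ = 53.75/8.27 = 6.4994
Minimum integer c = ⌊6.4994⌋ + 1 = 7
Check: 7·8.27 = 57.89 > 53.75, while 6·8.27 = 49.62 ≤ 53.75

Final: 7 servers


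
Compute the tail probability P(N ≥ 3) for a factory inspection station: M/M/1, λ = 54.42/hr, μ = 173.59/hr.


ρ = 54.42/173.59 = 0.3135
P(N ≥ n) = ρ^n = 0.3135^3 = 0.030811

Final: 0.030811


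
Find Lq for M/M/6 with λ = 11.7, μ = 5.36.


a = λ/μ = 2.1828; ρ = a/6 = 0.3638
P₀ = 0.112438
Lq = P₀·a^c·ρ / (c!·(1−ρ)²) = 0.112438·108.17488·0.3638/(720·0.40474)
= 0.01518

Final: 0.01518


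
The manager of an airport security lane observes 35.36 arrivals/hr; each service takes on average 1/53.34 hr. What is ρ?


ρ = λ/μ = 35.36/53.34 = 0.6629

Final: 0.6629


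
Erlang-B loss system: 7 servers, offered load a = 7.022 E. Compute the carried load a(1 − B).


B(7,7.022) = 0.250233 (Erlang-B)
Carried load = a(1 − B) = 7.022·(1 − 0.250233) = 7.022·0.749767 = 5.2649 E

Final: 5.2649 Erlangs


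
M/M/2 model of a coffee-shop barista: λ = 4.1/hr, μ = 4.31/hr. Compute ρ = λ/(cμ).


ρ = λ/(cμ) = 4.1/(2·4.31) = 4.1/8.62 = 0.4756

Final: 0.4756


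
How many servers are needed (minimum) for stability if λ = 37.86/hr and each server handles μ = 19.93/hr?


Stability requires cμ > λ ⇔ c > λ/μ.
λ/μ = 37.86/19.93 = 1.8996
Minimum integer c = ⌊1.8996⌋ + 1 = 2
Check: 2·19.93 = 39.86 > 37.86, while 1·19.93 = 19.93 ≤ 37.86

Final: 2 servers


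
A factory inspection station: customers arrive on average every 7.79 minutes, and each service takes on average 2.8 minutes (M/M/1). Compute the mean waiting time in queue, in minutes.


λ = 60/7.79 = 7.7022 /hr
μ = 60/2.8 = 21.4286 /hr
ρ = λ/μ = 7.7022/21.4286 = 0.3594
Wq = ρ/(μ−λ) = 0.3594/(21.4286−7.7022) = 0.02619 hr
In minutes: 0.02619·60 = 1.571 min

Final: 1.571 min


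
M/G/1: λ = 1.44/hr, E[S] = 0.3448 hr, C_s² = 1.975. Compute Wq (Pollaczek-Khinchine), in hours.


ρ = λ·E[S] = 1.44·0.3448 = 0.4965
E[S²] = E[S]²(1+C_s²) = 0.3448²·(1+1.975) = 0.353689
Wq = λ·E[S²]/(2(1−ρ)) = 1.44·0.353689/(2·0.5035) = 0.50578 hr

Final: 0.50578 hr


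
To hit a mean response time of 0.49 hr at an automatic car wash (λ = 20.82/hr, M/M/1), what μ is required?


W = 1/(μ−λ) ⇒ μ − λ = 1/W = 1/0.49 = 2.0408
μ = λ + 1/W = 20.82 + 2.0408 = 22.8608 per hr

Final: 22.8608 /hr


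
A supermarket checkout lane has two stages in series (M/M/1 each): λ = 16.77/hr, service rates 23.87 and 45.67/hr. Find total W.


Each node sees arrival rate λ = 16.77/hr (tandem ⇒ throughput preserved).
W₁ = 1/(μ₁−λ) = 1/(23.87−16.77) = 0.14085 hr
W₂ = 1/(μ₂−λ) = 1/(45.67−16.77) = 0.03460 hr
W_total = W₁ + W₂ = 0.14085 + 0.03460 = 0.17545 hr

Final: 0.17545 hr


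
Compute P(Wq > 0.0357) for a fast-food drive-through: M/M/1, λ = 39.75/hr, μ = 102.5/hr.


ρ = 39.75/102.5 = 0.3878
P(Wq > t) = ρ·e^{−(μ−λ)t} = 0.3878·e^{−2.2402}
= 0.3878·0.106440 = 0.041278

Final: 0.041278


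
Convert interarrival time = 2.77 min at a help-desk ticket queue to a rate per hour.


λ = 1/(interarrival time) in consistent units.
1 hour = 60 min, so λ = 60/2.77 = 21.6606 per hour

Final: 21.6606 /hr


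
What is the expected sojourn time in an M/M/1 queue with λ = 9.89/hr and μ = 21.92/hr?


W = 1/(μ−λ) = 1/(21.92 − 9.89) = 1/12.03 = 0.08313 hr

Final: 0.08313 hr


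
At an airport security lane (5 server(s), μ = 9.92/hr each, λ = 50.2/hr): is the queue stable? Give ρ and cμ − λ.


Total capacity cμ = 5·9.92 = 49.60/hr
ρ = λ/(cμ) = 50.2/49.60 = 1.0121
Stable ⇔ ρ < 1: NO
Spare capacity = cμ − λ = 49.60 − 50.2 = -0.60/hr

Final: ρ = 1.0121; unstable; margin = -0.60/hr


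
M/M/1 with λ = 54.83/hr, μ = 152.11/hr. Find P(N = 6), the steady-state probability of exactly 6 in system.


ρ = 54.83/152.11 = 0.3605
P_n = (1−ρ)·ρ^n = (1 − 0.3605)·0.3605^6 = 0.6395·0.002194 = 0.001403

Final: 0.001403


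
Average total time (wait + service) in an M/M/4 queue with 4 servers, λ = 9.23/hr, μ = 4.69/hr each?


a = 1.9680; ρ = 0.4920; P₀ = 0.135038
Lq = P₀·a^c·ρ/(c!(1−ρ)²) = 0.16092
Wq = Lq/λ = 0.16092/9.23 = 0.01743 hr
W = Wq + 1/μ = 0.01743 + 0.21322 = 0.23065 hr

Final: 0.23065 hr


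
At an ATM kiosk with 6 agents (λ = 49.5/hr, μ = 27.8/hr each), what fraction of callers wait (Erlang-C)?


a = λ/μ = 1.7806; ρ = a/6 = 0.2968
P₀ = 0.168419 (from M/M/c formula)
C(c,a) = [a^c/(c!(1−ρ))]·P₀ = [31.86856/(720·0.7032)]·0.168419
= 0.06294·0.168419 = 0.010600

Final: 0.010600


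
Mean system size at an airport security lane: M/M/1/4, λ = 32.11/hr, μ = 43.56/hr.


ρ = 32.11/43.56 = 0.7371
L = ρ[1 − (K+1)ρ^K + Kρ^(K+1)] / [(1−ρ)(1−ρ^(K+1))]
Numerator: 0.7371·(1 − 5·0.295263 + 4·0.217652) = 0.290648
Denominator: (0.2629)·(0.782348) = 0.205645
L = 0.290648/0.205645 = 1.4134

Final: 1.4134


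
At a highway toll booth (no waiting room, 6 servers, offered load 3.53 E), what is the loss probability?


B(c,a) = (a^c/c!) / Σ_{k=0}^{c} a^k/k!
a^6/6! = 2.687297
Σ terms (k=0..6): 1.00000 + 3.53000 + 6.23045 + 7.33116 + 6.46975 + 4.56764 + 2.68730 = 31.816306
B = 2.687297/31.816306 = 0.084463

Final: 0.084463


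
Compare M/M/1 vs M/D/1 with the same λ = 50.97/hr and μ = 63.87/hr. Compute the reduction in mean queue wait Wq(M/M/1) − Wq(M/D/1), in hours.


ρ = 50.97/63.87 = 0.7980
Wq(M/M/1) = ρ/(μ−λ) = 0.7980/12.90 = 0.06186 hr
Wq(M/D/1) = ρ/(2(μ−λ)) = 0.03093 hr
Savings = 0.06186 − 0.03093 = 0.03093 hr

Final: 0.03093 hr


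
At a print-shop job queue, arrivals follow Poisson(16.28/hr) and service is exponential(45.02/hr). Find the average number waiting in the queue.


ρ = 16.28/45.02 = 0.3616
Lq = ρ²/(1−ρ) = 0.1308/0.6384 = 0.2048

Final: 0.2048


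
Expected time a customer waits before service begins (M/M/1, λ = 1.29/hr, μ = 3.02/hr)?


ρ = 1.29/3.02 = 0.4272
Wq = ρ/(μ−λ) = 0.4272/(3.02 − 1.29) = 0.4272/1.73 = 0.2469 hr

Final: 0.2469 hr


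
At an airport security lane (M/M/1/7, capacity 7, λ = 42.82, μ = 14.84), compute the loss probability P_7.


ρ = λ/μ = 42.82/14.84 = 2.8854
P_K = (1−ρ)ρ^K/(1−ρ^(K+1)) = (-1.8854·1665.287929)/(1 − 4805.096303)
= -3139.808373/-4804.096303 = 0.653569

Final: 0.653569


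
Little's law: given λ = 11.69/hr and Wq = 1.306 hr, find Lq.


Lq = λWq = 11.69·1.306 = 15.2671

Final: 15.2671


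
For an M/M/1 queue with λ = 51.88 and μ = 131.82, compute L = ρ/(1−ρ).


ρ = λ/μ = 51.88/131.82 = 0.3936
L = ρ/(1−ρ) = 0.3936/(1 − 0.3936) = 0.3936/0.6064 = 0.6490

Final: 0.6490


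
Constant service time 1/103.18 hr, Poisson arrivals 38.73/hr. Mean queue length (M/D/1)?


ρ = 38.73/103.18 = 0.3754
M/D/1: Lq = ρ²/(2(1−ρ)) = 0.1409/(2·0.6246) = 0.11278

Final: 0.11278


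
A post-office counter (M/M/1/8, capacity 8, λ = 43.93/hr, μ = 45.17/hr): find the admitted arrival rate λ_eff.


ρ = 0.9725; P_K = (1−ρ)ρ^8/(1−ρ^9) = 0.099147
λ_eff = λ(1 − P_K) = 43.93·(1 − 0.099147) = 43.93·0.900853 = 39.5745 /hr

Final: 39.5745 /hr


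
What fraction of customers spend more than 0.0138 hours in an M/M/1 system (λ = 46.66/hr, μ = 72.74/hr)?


W ~ Exponential(μ−λ) for M/M/1.
μ − λ = 72.74 − 46.66 = 26.0800
P(W > t) = e^{−(μ−λ)t} = e^{−0.3599} = 0.697743

Final: 0.697743


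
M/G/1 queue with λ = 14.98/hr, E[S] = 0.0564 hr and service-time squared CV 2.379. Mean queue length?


ρ = λ·E[S] = 14.98·0.0564 = 0.8449
Lq = ρ²(1+C_s²)/(2(1−ρ)) = 0.7138·(1+2.379)/(2·0.1551)
= 0.7138·3.3790/0.3103 = 7.77409

Final: 7.77409


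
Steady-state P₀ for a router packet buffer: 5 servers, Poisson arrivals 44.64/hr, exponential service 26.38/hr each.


a = λ/μ = 44.64/26.38 = 1.6922; ρ = a/c = 0.3384
Σ_{k=0}^{4} a^k/k! (terms k=0..4) = 1.00000 + 1.69219 + 1.43176 + 0.80760 + 0.34165 = 5.27320
Tail: a^5/(5!(1−ρ)) = 13.87545/(120·0.6616) = 0.17478
P₀ = 1/(5.27320 + 0.17478) = 1/5.44798 = 0.183554

Final: 0.183554


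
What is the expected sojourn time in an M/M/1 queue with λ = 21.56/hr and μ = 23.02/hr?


W = 1/(μ−λ) = 1/(23.02 − 21.56) = 1/1.46 = 0.6849 hr

Final: 0.6849 hr


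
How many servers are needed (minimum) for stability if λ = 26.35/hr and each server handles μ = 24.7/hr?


Stability requires cμ > λ ⇔ c > λ/μ.
λ/μ = 26.35/24.7 = 1.0668
Minimum integer c = ⌊1.0668⌋ + 1 = 2
Check: 2·24.7 = 49.40 > 26.35, while 1·24.7 = 24.70 ≤ 26.35

Final: 2 servers


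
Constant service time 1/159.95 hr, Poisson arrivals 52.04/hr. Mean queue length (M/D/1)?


ρ = 52.04/159.95 = 0.3254
M/D/1: Lq = ρ²/(2(1−ρ)) = 0.1059/(2·0.6746) = 0.07845

Final: 0.07845


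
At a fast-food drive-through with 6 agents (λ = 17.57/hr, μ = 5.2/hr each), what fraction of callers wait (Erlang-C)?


a = λ/μ = 3.3788; ρ = a/6 = 0.5631
P₀ = 0.032951 (from M/M/c formula)
C(c,a) = [a^c/(c!(1−ρ))]·P₀ = [1488.02596/(720·0.4369)]·0.032951
= 4.73082·0.032951 = 0.155887

Final: 0.155887


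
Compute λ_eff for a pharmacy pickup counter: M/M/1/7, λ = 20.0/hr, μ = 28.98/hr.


ρ = 0.6901; P_K = (1−ρ)ρ^7/(1−ρ^8) = 0.024358
λ_eff = λ(1 − P_K) = 20.0·(1 − 0.024358) = 20.0·0.975642 = 19.5128 /hr

Final: 19.5128 /hr


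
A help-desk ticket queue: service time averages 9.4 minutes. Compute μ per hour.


μ = 1/(service time) in consistent units.
1 hour = 60 min, so μ = 60/9.4 = 6.3830 per hour

Final: 6.3830 /hr


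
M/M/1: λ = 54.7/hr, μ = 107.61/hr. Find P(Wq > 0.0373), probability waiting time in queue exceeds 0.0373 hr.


ρ = 54.7/107.61 = 0.5083
P(Wq > t) = ρ·e^{−(μ−λ)t} = 0.5083·e^{−1.9735}
= 0.5083·0.138964 = 0.070638

Final: 0.070638


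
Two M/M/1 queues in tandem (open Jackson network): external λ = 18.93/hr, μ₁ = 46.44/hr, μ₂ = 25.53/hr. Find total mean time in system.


Each node sees arrival rate λ = 18.93/hr (tandem ⇒ throughput preserved).
W₁ = 1/(μ₁−λ) = 1/(46.44−18.93) = 0.03635 hr
W₂ = 1/(μ₂−λ) = 1/(25.53−18.93) = 0.15152 hr
W_total = W₁ + W₂ = 0.03635 + 0.15152 = 0.18787 hr

Final: 0.18787 hr


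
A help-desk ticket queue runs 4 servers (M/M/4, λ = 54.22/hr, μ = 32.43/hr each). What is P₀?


a = λ/μ = 54.22/32.43 = 1.6719; ρ = a/c = 0.4180
Σ_{k=0}^{3} a^k/k! (terms k=0..3) = 1.00000 + 1.67191 + 1.39764 + 0.77891 = 4.84846
Tail: a^4/(4!(1−ρ)) = 7.81358/(24·0.5820) = 0.55937
P₀ = 1/(4.84846 + 0.55937) = 1/5.40783 = 0.184917

Final: 0.184917


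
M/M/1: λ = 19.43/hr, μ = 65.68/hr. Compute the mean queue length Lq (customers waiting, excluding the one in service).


ρ = 19.43/65.68 = 0.2958
Lq = ρ²/(1−ρ) = 0.08751/0.7042 = 0.1243

Final: 0.1243


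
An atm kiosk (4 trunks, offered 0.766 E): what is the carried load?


B(4,0.766) = 0.006676 (Erlang-B)
Carried load = a(1 − B) = 0.766·(1 − 0.006676) = 0.766·0.993324 = 0.7609 E

Final: 0.7609 Erlangs


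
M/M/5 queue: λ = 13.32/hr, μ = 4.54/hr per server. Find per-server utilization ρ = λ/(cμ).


ρ = λ/(cμ) = 13.32/(5·4.54) = 13.32/22.70 = 0.5868

Final: 0.5868


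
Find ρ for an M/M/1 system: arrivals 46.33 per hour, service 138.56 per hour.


ρ = λ/μ = 46.33/138.56 = 0.3344

Final: 0.3344


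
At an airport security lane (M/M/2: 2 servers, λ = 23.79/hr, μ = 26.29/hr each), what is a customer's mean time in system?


a = 0.9049; ρ = 0.4525; P₀ = 0.376980
Lq = P₀·a^c·ρ/(c!(1−ρ)²) = 0.23293
Wq = Lq/λ = 0.23293/23.79 = 0.009791 hr
W = Wq + 1/μ = 0.009791 + 0.03804 = 0.04783 hr

Final: 0.04783 hr


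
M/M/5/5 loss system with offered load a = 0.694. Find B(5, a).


B(c,a) = (a^c/c!) / Σ_{k=0}^{c} a^k/k!
a^5/5! = 0.001342
Σ terms (k=0..5): 1.00000 + 0.69400 + 0.24082 + 0.05571 + 0.009666 + 0.001342 = 2.001534
B = 0.001342/2.001534 = 0.0006703

Final: 0.0006703


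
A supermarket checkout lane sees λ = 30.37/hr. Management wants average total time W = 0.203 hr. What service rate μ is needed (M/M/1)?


W = 1/(μ−λ) ⇒ μ − λ = 1/W = 1/0.203 = 4.9261
μ = λ + 1/W = 30.37 + 4.9261 = 35.2961 per hr

Final: 35.2961 /hr


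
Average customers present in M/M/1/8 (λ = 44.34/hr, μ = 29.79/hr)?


ρ = 44.34/29.79 = 1.4884
L = ρ[1 − (K+1)ρ^K + Kρ^(K+1)] / [(1−ρ)(1−ρ^(K+1))]
Numerator: 1.4884·(1 − 9·24.088041 + 8·35.853097) = 105.725971
Denominator: (-0.4884)·(-34.853097) = 17.022912
L = 105.725971/17.022912 = 6.2108

Final: 6.2108


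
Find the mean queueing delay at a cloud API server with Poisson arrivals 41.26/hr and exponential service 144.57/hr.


ρ = 41.26/144.57 = 0.2854
Wq = ρ/(μ−λ) = 0.2854/(144.57 − 41.26) = 0.2854/103.31 = 0.002763 hr

Final: 0.002763 hr


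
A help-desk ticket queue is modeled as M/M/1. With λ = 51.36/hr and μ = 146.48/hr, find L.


ρ = λ/μ = 51.36/146.48 = 0.3506
L = ρ/(1−ρ) = 0.3506/(1 − 0.3506) = 0.3506/0.6494 = 0.5399

Final: 0.5399


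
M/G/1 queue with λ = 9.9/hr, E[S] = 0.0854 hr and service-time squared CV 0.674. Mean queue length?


ρ = λ·E[S] = 9.9·0.0854 = 0.8455
Lq = ρ²(1+C_s²)/(2(1−ρ)) = 0.7148·(1+0.674)/(2·0.1545)
= 0.7148·1.6740/0.3091 = 3.87142

Final: 3.87142


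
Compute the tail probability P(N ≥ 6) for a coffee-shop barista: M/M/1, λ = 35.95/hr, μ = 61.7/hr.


ρ = 35.95/61.7 = 0.5827
P(N ≥ n) = ρ^n = 0.5827^6 = 0.039128

Final: 0.039128


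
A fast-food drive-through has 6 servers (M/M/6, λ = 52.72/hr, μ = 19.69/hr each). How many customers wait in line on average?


a = λ/μ = 2.6775; ρ = a/6 = 0.4463
P₀ = 0.068150
Lq = P₀·a^c·ρ / (c!·(1−ρ)²) = 0.068150·368.44962·0.4463/(720·0.30664)
= 0.05075

Final: 0.05075


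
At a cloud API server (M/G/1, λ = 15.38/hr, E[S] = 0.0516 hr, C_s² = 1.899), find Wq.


ρ = λ·E[S] = 15.38·0.0516 = 0.7936
E[S²] = E[S]²(1+C_s²) = 0.0516²·(1+1.899) = 0.007719
Wq = λ·E[S²]/(2(1−ρ)) = 15.38·0.007719/(2·0.2064) = 0.28759 hr

Final: 0.28759 hr


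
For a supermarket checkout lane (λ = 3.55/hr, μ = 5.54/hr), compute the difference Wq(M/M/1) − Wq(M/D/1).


ρ = 3.55/5.54 = 0.6408
Wq(M/M/1) = ρ/(μ−λ) = 0.6408/1.99 = 0.32201 hr
Wq(M/D/1) = ρ/(2(μ−λ)) = 0.16100 hr
Savings = 0.32201 − 0.16100 = 0.16100 hr

Final: 0.16100 hr


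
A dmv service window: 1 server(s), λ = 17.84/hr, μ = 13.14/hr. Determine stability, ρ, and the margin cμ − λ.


Total capacity cμ = 1·13.14 = 13.14/hr
ρ = λ/(cμ) = 17.84/13.14 = 1.3577
Stable ⇔ ρ < 1: NO
Spare capacity = cμ − λ = 13.14 − 17.84 = -4.70/hr

Final: ρ = 1.3577; unstable; margin = -4.70/hr


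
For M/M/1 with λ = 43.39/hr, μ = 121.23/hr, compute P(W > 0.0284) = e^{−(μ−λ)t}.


W ~ Exponential(μ−λ) for M/M/1.
μ − λ = 121.23 − 43.39 = 77.8400
P(W > t) = e^{−(μ−λ)t} = e^{−2.2107} = 0.109629

Final: 0.109629


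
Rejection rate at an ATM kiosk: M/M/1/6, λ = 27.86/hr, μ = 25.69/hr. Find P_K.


ρ = λ/μ = 27.86/25.69 = 1.0845
P_K = (1−ρ)ρ^K/(1−ρ^(K+1)) = (-0.08447·1.626680)/(1 − 1.764083)
= -0.137403/-0.764083 = 0.179828

Final: 0.179828


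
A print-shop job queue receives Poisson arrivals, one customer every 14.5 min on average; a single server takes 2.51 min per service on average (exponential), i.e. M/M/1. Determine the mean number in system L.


λ = 60/14.5 = 4.1379 /hr
μ = 60/2.51 = 23.9044 /hr
ρ = λ/μ = 4.1379/23.9044 = 0.1731
L = ρ/(1−ρ) = 0.1731/0.8269 = 0.2093

Final: 0.2093


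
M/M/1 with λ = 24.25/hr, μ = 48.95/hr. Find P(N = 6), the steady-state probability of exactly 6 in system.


ρ = 24.25/48.95 = 0.4954
P_n = (1−ρ)·ρ^n = (1 − 0.4954)·0.4954^6 = 0.5046·0.014783 = 0.007459

Final: 0.007459


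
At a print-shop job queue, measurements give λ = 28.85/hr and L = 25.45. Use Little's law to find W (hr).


W = L/λ = 25.45/28.85 = 0.8821 hr

Final: 0.8821 hr


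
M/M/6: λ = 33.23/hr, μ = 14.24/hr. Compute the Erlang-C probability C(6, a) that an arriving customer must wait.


a = λ/μ = 2.3336; ρ = a/6 = 0.3889
P₀ = 0.096585 (from M/M/c formula)
C(c,a) = [a^c/(c!(1−ρ))]·P₀ = [161.48125/(720·0.6111)]·0.096585
= 0.36703·0.096585 = 0.035449

Final: 0.035449


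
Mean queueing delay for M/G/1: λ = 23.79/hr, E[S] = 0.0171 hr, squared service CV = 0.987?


ρ = λ·E[S] = 23.79·0.0171 = 0.4068
E[S²] = E[S]²(1+C_s²) = 0.0171²·(1+0.987) = 0.0005810
Wq = λ·E[S²]/(2(1−ρ)) = 23.79·0.0005810/(2·0.5932) = 0.01165 hr

Final: 0.01165 hr


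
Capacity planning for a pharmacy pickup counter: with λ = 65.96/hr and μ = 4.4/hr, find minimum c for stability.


Stability requires cμ > λ ⇔ c > λ/μ.
λ/μ = 65.96/4.4 = 14.9909
Minimum integer c = ⌊14.9909⌋ + 1 = 15
Check: 15·4.4 = 66.00 > 65.96, while 14·4.4 = 61.60 ≤ 65.96

Final: 15 servers


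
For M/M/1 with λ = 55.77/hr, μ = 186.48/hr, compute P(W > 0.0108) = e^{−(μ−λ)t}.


W ~ Exponential(μ−λ) for M/M/1.
μ − λ = 186.48 − 55.77 = 130.7100
P(W > t) = e^{−(μ−λ)t} = e^{−1.4117} = 0.243736

Final: 0.243736


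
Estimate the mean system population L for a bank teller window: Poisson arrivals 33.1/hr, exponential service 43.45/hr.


ρ = λ/μ = 33.1/43.45 = 0.7618
L = ρ/(1−ρ) = 0.7618/(1 − 0.7618) = 0.7618/0.2382 = 3.1981

Final: 3.1981


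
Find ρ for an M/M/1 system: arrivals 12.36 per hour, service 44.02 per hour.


ρ = λ/μ = 12.36/44.02 = 0.2808

Final: 0.2808


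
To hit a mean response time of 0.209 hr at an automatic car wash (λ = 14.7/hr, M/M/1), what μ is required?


W = 1/(μ−λ) ⇒ μ − λ = 1/W = 1/0.209 = 4.7847
μ = λ + 1/W = 14.7 + 4.7847 = 19.4847 per hr

Final: 19.4847 /hr


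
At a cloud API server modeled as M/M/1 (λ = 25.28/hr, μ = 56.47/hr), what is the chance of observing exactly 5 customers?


ρ = 25.28/56.47 = 0.4477
P_n = (1−ρ)·ρ^n = (1 − 0.4477)·0.4477^5 = 0.5523·0.017980 = 0.009931

Final: 0.009931


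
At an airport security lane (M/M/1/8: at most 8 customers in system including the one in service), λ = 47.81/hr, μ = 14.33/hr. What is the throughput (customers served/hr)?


ρ = 3.3364; P_K = (1−ρ)ρ^8/(1−ρ^9) = 0.700286
λ_eff = λ(1 − P_K) = 47.81·(1 − 0.700286) = 47.81·0.299714 = 14.3293 /hr

Final: 14.3293 /hr


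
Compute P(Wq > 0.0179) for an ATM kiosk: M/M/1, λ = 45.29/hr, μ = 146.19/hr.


ρ = 45.29/146.19 = 0.3098
P(Wq > t) = ρ·e^{−(μ−λ)t} = 0.3098·e^{−1.8061}
= 0.3098·0.164292 = 0.050898

Final: 0.050898


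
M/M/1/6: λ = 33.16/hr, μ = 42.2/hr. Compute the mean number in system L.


ρ = 33.16/42.2 = 0.7858
L = ρ[1 − (K+1)ρ^K + Kρ^(K+1)] / [(1−ρ)(1−ρ^(K+1))]
Numerator: 0.7858·(1 − 7·0.235403 + 6·0.184976) = 0.363056
Denominator: (0.2142)·(0.815024) = 0.174593
L = 0.363056/0.174593 = 2.0794

Final: 2.0794


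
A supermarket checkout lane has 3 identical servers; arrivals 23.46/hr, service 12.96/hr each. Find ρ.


ρ = λ/(cμ) = 23.46/(3·12.96) = 23.46/38.88 = 0.6034

Final: 0.6034


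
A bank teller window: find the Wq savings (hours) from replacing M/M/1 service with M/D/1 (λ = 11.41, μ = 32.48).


ρ = 11.41/32.48 = 0.3513
Wq(M/M/1) = ρ/(μ−λ) = 0.3513/21.07 = 0.01667 hr
Wq(M/D/1) = ρ/(2(μ−λ)) = 0.008336 hr
Savings = 0.01667 − 0.008336 = 0.008336 hr

Final: 0.008336 hr


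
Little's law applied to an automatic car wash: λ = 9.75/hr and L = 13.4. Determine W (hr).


W = L/λ = 13.4/9.75 = 1.3744 hr

Final: 1.3744 hr


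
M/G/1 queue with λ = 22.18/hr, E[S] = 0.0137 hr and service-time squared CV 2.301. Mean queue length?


ρ = λ·E[S] = 22.18·0.0137 = 0.3039
Lq = ρ²(1+C_s²)/(2(1−ρ)) = 0.09233·(1+2.301)/(2·0.6961)
= 0.09233·3.3010/1.3923 = 0.21892

Final: 0.21892


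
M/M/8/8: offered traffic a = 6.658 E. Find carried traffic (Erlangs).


B(8,6.658) = 0.159154 (Erlang-B)
Carried load = a(1 − B) = 6.658·(1 − 0.159154) = 6.658·0.840846 = 5.5984 E

Final: 5.5984 Erlangs


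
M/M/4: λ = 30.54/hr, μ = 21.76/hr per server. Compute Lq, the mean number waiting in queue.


a = λ/μ = 1.4035; ρ = a/4 = 0.3509
P₀ = 0.244009
Lq = P₀·a^c·ρ / (c!·(1−ρ)²) = 0.244009·3.88008·0.3509/(24·0.42137)
= 0.03285

Final: 0.03285


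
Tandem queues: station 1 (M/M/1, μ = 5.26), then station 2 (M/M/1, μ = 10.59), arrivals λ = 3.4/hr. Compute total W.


Each node sees arrival rate λ = 3.4/hr (tandem ⇒ throughput preserved).
W₁ = 1/(μ₁−λ) = 1/(5.26−3.4) = 0.53763 hr
W₂ = 1/(μ₂−λ) = 1/(10.59−3.4) = 0.13908 hr
W_total = W₁ + W₂ = 0.53763 + 0.13908 = 0.67672 hr

Final: 0.67672 hr


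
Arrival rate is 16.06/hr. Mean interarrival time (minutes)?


Mean interarrival time = 1/λ = 1/16.06 hour = 0.06227 hour
In minutes: 0.06227 × 60 = 3.7360 min

Final: 3.7360 min


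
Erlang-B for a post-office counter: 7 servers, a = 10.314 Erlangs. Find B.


B(c,a) = (a^c/c!) / Σ_{k=0}^{c} a^k/k!
a^7/7! = 2463.538496
Σ terms (k=0..7): 1.00000 + 10.31400 + 53.18930 + 182.86481 + 471.51690 + 972.64507 + 1671.97687 + 2463.53850 = 5827.045446
B = 2463.538496/5827.045446 = 0.422777

Final: 0.422777


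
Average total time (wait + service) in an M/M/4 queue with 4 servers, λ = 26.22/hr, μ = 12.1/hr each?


a = 2.1669; ρ = 0.5417; P₀ = 0.108514
Lq = P₀·a^c·ρ/(c!(1−ρ)²) = 0.25717
Wq = Lq/λ = 0.25717/26.22 = 0.009808 hr
W = Wq + 1/μ = 0.009808 + 0.08264 = 0.09245 hr

Final: 0.09245 hr


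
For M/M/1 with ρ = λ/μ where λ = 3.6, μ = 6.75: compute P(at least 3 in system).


ρ = 3.6/6.75 = 0.5333
P(N ≥ n) = ρ^n = 0.5333^3 = 0.151704

Final: 0.151704


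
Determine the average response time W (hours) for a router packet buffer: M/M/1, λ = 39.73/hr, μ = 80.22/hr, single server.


W = 1/(μ−λ) = 1/(80.22 − 39.73) = 1/40.49 = 0.02470 hr

Final: 0.02470 hr


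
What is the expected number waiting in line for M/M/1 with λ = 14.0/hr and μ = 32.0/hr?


ρ = 14.0/32.0 = 0.4375
Lq = ρ²/(1−ρ) = 0.1914/0.5625 = 0.3403

Final: 0.3403


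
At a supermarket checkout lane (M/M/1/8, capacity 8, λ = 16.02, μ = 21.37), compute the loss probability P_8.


ρ = λ/μ = 16.02/21.37 = 0.7496
P_K = (1−ρ)ρ^K/(1−ρ^(K+1)) = (0.2504·0.099739)/(1 − 0.074769)
= 0.024970/0.925231 = 0.026988

Final: 0.026988


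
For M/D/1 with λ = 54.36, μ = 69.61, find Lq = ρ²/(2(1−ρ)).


ρ = 54.36/69.61 = 0.7809
M/D/1: Lq = ρ²/(2(1−ρ)) = 0.6098/(2·0.2191) = 1.39183

Final: 1.39183


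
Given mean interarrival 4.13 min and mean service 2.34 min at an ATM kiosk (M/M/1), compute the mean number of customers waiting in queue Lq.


λ = 60/4.13 = 14.5278 /hr
μ = 60/2.34 = 25.6410 /hr
ρ = λ/μ = 14.5278/25.6410 = 0.5666
Lq = ρ²/(1−ρ) = 0.3210/0.4334 = 0.7407

Final: 0.7407


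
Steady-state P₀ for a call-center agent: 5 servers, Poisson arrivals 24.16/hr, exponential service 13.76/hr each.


a = λ/μ = 24.16/13.76 = 1.7558; ρ = a/c = 0.3512
Σ_{k=0}^{4} a^k/k! (terms k=0..4) = 1.00000 + 1.75581 + 1.54144 + 0.90216 + 0.39601 = 5.59542
Tail: a^5/(5!(1−ρ)) = 16.68755/(120·0.6488) = 0.21433
P₀ = 1/(5.59542 + 0.21433) = 1/5.80975 = 0.172124

Final: 0.172124


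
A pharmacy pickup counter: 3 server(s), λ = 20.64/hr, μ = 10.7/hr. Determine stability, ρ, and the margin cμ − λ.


Total capacity cμ = 3·10.7 = 32.10/hr
ρ = λ/(cμ) = 20.64/32.10 = 0.6430
Stable ⇔ ρ < 1: YES
Spare capacity = cμ − λ = 32.10 − 20.64 = 11.46/hr

Final: ρ = 0.6430; stable; margin = 11.46/hr


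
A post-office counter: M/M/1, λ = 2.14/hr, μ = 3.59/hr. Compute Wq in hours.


ρ = 2.14/3.59 = 0.5961
Wq = ρ/(μ−λ) = 0.5961/(3.59 − 2.14) = 0.5961/1.45 = 0.4111 hr

Final: 0.4111 hr


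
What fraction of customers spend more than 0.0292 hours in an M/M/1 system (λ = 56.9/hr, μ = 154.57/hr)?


W ~ Exponential(μ−λ) for M/M/1.
μ − λ = 154.57 − 56.9 = 97.6700
P(W > t) = e^{−(μ−λ)t} = e^{−2.8520} = 0.057731

Final: 0.057731


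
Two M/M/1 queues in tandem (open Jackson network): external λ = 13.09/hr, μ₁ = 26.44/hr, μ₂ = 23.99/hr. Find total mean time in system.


Each node sees arrival rate λ = 13.09/hr (tandem ⇒ throughput preserved).
W₁ = 1/(μ₁−λ) = 1/(26.44−13.09) = 0.07491 hr
W₂ = 1/(μ₂−λ) = 1/(23.99−13.09) = 0.09174 hr
W_total = W₁ + W₂ = 0.07491 + 0.09174 = 0.16665 hr

Final: 0.16665 hr


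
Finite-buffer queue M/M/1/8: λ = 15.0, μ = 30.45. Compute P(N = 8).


ρ = λ/μ = 15.0/30.45 = 0.4926
P_K = (1−ρ)ρ^K/(1−ρ^(K+1)) = (0.5074·0.003468)/(1 − 0.001708)
= 0.001759/0.998292 = 0.001762

Final: 0.001762


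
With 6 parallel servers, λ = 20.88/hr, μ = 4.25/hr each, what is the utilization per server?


ρ = λ/(cμ) = 20.88/(6·4.25) = 20.88/25.50 = 0.8188

Final: 0.8188


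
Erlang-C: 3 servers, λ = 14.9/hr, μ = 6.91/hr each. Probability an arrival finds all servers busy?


a = λ/μ = 2.1563; ρ = a/3 = 0.7188
P₀ = 0.087545 (from M/M/c formula)
C(c,a) = [a^c/(c!(1−ρ))]·P₀ = [10.02593/(6·0.2812)]·0.087545
= 5.94161·0.087545 = 0.520158

Final: 0.520158


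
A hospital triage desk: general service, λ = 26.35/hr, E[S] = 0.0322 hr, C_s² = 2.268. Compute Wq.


ρ = λ·E[S] = 26.35·0.0322 = 0.8485
E[S²] = E[S]²(1+C_s²) = 0.0322²·(1+2.268) = 0.003388
Wq = λ·E[S²]/(2(1−ρ)) = 26.35·0.003388/(2·0.1515) = 0.29461 hr

Final: 0.29461 hr


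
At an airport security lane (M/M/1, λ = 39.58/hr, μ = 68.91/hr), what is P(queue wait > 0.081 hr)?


ρ = 39.58/68.91 = 0.5744
P(Wq > t) = ρ·e^{−(μ−λ)t} = 0.5744·e^{−2.3757}
= 0.5744·0.092947 = 0.053386

Final: 0.053386


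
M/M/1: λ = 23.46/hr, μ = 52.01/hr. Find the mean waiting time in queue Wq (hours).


ρ = 23.46/52.01 = 0.4511
Wq = ρ/(μ−λ) = 0.4511/(52.01 − 23.46) = 0.4511/28.55 = 0.01580 hr

Final: 0.01580 hr


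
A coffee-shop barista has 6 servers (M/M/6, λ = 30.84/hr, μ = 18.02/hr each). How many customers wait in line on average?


a = λ/μ = 1.7114; ρ = a/6 = 0.2852
P₀ = 0.180504
Lq = P₀·a^c·ρ / (c!·(1−ρ)²) = 0.180504·25.12798·0.2852/(720·0.51088)
= 0.003517

Final: 0.003517
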